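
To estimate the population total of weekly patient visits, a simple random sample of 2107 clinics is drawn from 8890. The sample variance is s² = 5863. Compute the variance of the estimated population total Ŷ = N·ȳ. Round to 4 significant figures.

1.678 × 10^8

Var(Ŷ) = N²·Var(ȳ) = N²·(1 − n/N)·s²/n.
f = 2107/8890 = 0.23700787; Var(ȳ) = 0.76299213·5863/2107 = 2.1231243.
Var(Ŷ) = 8890² · 2.1231243 = 1.6779497 × 10^8.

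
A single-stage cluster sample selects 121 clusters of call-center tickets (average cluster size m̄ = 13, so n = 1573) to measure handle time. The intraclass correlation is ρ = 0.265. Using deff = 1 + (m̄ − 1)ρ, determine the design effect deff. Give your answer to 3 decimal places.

4.180

deff = 1 + (13 − 1)·0.265 = 1 + 3.18 = 4.18.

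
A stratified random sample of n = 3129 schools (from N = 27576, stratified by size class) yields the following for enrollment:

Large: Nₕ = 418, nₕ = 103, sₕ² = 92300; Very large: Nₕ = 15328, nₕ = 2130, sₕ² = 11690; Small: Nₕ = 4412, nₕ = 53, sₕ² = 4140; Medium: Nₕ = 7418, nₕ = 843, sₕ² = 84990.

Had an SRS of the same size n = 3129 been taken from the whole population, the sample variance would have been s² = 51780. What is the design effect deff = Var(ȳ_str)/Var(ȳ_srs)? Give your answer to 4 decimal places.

Var(ȳ_str) = Σ Wₕ²(1−fₕ)sₕ²/nₕ with Wₕ = Nₕ/27576:
  Large: (418/27576)²·(1−103/418)·92300/103 = 0.15516322
  Very large: (15328/27576)²·(1−2130/15328)·11690/2130 = 1.4600441
  Small: (4412/27576)²·(1−53/4412)·4140/53 = 1.9755331
  Medium: (7418/27576)²·(1−843/7418)·84990/843 = 6.4663663
  → Var(ȳ_str) = 10.057107.
Var(ȳ_srs) = (1 − 3129/27576)·51780/3129 = 14.670698.
deff = 10.057107 / 14.670698 = 0.6855.

0.6855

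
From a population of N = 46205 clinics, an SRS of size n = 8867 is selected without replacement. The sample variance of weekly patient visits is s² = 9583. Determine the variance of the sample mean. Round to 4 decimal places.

Under SRS without replacement, Var(ȳ) = (1 − f)·s²/n with f = n/N = 8867/46205 = 0.19190564.
Var(ȳ) = (1 − 0.19190564)·9583/8867 = 0.80809436·1.0807488 = 0.87334705.

0.8733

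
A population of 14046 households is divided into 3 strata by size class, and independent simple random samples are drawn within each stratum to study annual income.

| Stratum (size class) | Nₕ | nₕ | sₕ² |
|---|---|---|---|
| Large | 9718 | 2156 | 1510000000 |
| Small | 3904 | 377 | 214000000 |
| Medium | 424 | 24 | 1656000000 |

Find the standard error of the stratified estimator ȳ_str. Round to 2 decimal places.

Var(ȳ_str) = Σₕ Wₕ²(1 − fₕ)sₕ²/nₕ with Wₕ = Nₕ/N, N = 14046.
Large: Wₕ = 0.69186957; term = 0.69186957²·(1 − 0.22185635)·1510000000/2156 = 260877.38.
Small: Wₕ = 0.27794390; term = 0.27794390²·(1 − 0.09656762)·214000000/377 = 39617.071.
Medium: Wₕ = 0.03018653; term = 0.03018653²·(1 − 0.05660377)·1656000000/24 = 59315.693.
Sum = 359810.14.
SE = √(359810.14) = 599.84.

599.84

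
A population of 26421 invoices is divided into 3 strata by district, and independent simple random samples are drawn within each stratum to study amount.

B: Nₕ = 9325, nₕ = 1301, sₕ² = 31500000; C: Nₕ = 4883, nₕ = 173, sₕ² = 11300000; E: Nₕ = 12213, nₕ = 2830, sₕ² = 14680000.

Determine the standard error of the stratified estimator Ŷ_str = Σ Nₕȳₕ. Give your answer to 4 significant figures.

Var(Ŷ_str) = Σₕ Nₕ²(1 − fₕ)sₕ²/nₕ.
B: 9325²·(1 − 1301/9325)·31500000/1301 = 1.8116447 × 10^12.
C: 4883²·(1 − 173/4883)·11300000/173 = 1.5022422 × 10^12.
E: 12213²·(1 − 2830/12213)·14680000/2830 = 5.9443407 × 10^11.
Sum = 3.908321 × 10^12.
SE = √(3.908321 × 10^12) = 1.977 × 10^6.

1.977 × 10^6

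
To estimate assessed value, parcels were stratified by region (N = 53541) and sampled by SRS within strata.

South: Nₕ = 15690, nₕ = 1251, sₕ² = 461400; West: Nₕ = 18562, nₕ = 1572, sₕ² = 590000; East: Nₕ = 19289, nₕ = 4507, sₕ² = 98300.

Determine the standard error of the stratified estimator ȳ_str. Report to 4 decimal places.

Var(ȳ_str) = Σₕ Wₕ²(1 − fₕ)sₕ²/nₕ with Wₕ = Nₕ/N, N = 53541.
South: Wₕ = 0.29304645; term = 0.29304645²·(1 − 0.07973231)·461400/1251 = 29.147908.
West: Wₕ = 0.34668759; term = 0.34668759²·(1 − 0.08468915)·590000/1572 = 41.289979.
East: Wₕ = 0.36026596; term = 0.36026596²·(1 − 0.23365649)·98300/4507 = 2.1693814.
Sum = 72.607268.
SE = √(72.607268) = 8.5210.

8.5210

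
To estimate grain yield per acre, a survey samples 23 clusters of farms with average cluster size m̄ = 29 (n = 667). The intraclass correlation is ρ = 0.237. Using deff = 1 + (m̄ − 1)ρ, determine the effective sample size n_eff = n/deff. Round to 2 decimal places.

87.35

deff = 1 + (29 − 1)·0.237 = 1 + 6.636 = 7.636.
n_eff = 667 / 7.636 = 87.35.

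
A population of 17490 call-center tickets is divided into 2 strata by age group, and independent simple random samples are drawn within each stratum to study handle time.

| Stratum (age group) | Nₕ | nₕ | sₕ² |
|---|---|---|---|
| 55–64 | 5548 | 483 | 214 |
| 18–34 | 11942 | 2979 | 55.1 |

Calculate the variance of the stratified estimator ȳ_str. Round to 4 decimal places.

Var(ȳ_str) = Σₕ Wₕ²(1 − fₕ)sₕ²/nₕ with Wₕ = Nₕ/N, N = 17490.
55–64: Wₕ = 0.31720983; term = 0.31720983²·(1 − 0.08705840)·214/483 = 0.040700798.
18–34: Wₕ = 0.68279017; term = 0.68279017²·(1 − 0.24945570)·55.1/2979 = 0.0064719021.
Sum = 0.0471727.

0.0472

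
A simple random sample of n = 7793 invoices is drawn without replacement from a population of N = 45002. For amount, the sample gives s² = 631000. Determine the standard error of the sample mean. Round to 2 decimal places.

Under SRS without replacement, Var(ȳ) = (1 − f)·s²/n with f = n/N = 7793/45002 = 0.17317008.
Var(ȳ) = (1 − 0.17317008)·631000/7793 = 0.82682992·80.970101 = 66.948502.
SE(ȳ) = √(66.948502) = 8.18.

8.18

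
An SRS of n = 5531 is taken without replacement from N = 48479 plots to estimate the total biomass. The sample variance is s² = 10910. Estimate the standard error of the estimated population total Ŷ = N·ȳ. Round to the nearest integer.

Var(Ŷ) = N²·Var(ȳ) = N²·(1 − n/N)·s²/n.
f = 5531/48479 = 0.11409064; Var(ȳ) = 0.88590936·10910/5531 = 1.7474726.
Var(Ŷ) = 48479² · 1.7474726 = 4.1069336 × 10^9.
SE(Ŷ) = √(4.1069336 × 10^9) = 64085.

64085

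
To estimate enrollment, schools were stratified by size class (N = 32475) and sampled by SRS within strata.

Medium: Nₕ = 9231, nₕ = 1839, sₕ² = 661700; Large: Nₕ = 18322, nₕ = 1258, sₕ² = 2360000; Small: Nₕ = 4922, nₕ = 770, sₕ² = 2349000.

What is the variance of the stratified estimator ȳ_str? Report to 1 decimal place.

638.5

Var(ȳ_str) = Σₕ Wₕ²(1 − fₕ)sₕ²/nₕ with Wₕ = Nₕ/N, N = 32475.
Medium: Wₕ = 0.28424942; term = 0.28424942²·(1 − 0.19922002)·661700/1839 = 23.280473.
Large: Wₕ = 0.56418784; term = 0.56418784²·(1 − 0.06866063)·2360000/1258 = 556.14337.
Small: Wₕ = 0.15156274; term = 0.15156274²·(1 − 0.15644047)·2349000/770 = 59.114351.
Sum = 638.53819.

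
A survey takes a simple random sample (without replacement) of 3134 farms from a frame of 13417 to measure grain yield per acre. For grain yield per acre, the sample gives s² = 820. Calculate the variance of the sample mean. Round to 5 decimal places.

Under SRS without replacement, Var(ȳ) = (1 − f)·s²/n with f = n/N = 3134/13417 = 0.23358426.
Var(ȳ) = (1 − 0.23358426)·820/3134 = 0.76641574·0.26164646 = 0.20052996.

0.20053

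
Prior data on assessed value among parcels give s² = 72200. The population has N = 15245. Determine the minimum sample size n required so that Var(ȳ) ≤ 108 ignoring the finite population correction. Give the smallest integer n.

Without fpc, n₀ = s²/D = 72200/108 = 668.5185.
Rounding up, n = 669.

669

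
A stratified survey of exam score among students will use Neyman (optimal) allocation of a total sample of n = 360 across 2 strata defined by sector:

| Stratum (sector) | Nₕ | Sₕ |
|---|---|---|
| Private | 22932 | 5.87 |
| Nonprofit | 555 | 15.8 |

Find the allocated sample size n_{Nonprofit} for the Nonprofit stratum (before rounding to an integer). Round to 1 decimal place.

Neyman allocation: nₕ = n·NₕSₕ / Σⱼ NⱼSⱼ.
Σ NⱼSⱼ = 22932·5.87 + 555·15.8 = 143379.84.
n_{Nonprofit} = 360·555·15.8 / 143379.84 = 22.0.

22.0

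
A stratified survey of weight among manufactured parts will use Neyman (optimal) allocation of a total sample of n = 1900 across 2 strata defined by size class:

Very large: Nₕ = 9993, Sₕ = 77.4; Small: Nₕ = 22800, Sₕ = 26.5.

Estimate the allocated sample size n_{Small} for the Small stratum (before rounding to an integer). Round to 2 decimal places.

Neyman allocation: nₕ = n·NₕSₕ / Σⱼ NⱼSⱼ.
Σ NⱼSⱼ = 9993·77.4 + 22800·26.5 = 1.3776582 × 10^6.
n_{Small} = 1900·22800·26.5 / (1.3776582 × 10^6) = 833.28.

833.28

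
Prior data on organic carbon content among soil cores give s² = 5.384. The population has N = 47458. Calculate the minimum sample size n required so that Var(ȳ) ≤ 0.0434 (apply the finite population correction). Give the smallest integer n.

Without fpc, n₀ = s²/D = 5.384/0.0434 = 124.0553.
With fpc, (1 − n/N)·s²/n ≤ D requires n ≥ n₀/(1 + n₀/N) = 124.0553/(1 + 124.0553/47458) = 123.7319.
Rounding up, n = 124.

124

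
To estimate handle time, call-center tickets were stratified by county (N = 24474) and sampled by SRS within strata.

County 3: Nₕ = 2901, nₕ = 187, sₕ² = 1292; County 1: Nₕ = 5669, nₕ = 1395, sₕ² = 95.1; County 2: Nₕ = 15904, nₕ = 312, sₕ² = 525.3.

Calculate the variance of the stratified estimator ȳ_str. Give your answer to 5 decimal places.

0.79060

Var(ȳ_str) = Σₕ Wₕ²(1 − fₕ)sₕ²/nₕ with Wₕ = Nₕ/N, N = 24474.
County 3: Wₕ = 0.11853395; term = 0.11853395²·(1 − 0.06446053)·1292/187 = 0.090817296.
County 1: Wₕ = 0.23163357; term = 0.23163357²·(1 − 0.24607515)·95.1/1395 = 0.0027576387.
County 2: Wₕ = 0.64983248; term = 0.64983248²·(1 − 0.01961771)·525.3/312 = 0.69702939.
Sum = 0.79060432.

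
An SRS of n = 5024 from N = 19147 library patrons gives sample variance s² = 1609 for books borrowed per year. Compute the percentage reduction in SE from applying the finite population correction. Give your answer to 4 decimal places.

14.1158

f = n/N = 5024/19147 = 0.26239098.
SE_no-fpc = √(s²/n) = 0.56591761; SE_fpc = √((1−f)s²/n) = 0.48603363.
Ratio = √(1−f) = 0.85884168. Reduction = 100·(1 − 0.85884168) = 14.1158%.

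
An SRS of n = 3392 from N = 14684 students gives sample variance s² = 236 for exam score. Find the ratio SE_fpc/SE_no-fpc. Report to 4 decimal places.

f = n/N = 3392/14684 = 0.23099973.
SE_no-fpc = √(s²/n) = 0.26377163; SE_fpc = √((1−f)s²/n) = 0.23130836.
Ratio = √(1−f) = 0.87692661.

0.8769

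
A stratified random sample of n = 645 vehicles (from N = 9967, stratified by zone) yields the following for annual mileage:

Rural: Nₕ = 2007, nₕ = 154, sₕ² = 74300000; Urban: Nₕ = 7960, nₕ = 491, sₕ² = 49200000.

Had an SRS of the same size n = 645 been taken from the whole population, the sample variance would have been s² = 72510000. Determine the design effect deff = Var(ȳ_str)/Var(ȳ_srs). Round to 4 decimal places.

Var(ȳ_str) = Σ Wₕ²(1−fₕ)sₕ²/nₕ with Wₕ = Nₕ/9967:
  Rural: (2007/9967)²·(1−154/2007)·74300000/154 = 18061.839
  Urban: (7960/9967)²·(1−491/7960)·49200000/491 = 59969.471
  → Var(ȳ_str) = 78031.31.
Var(ȳ_srs) = (1 − 645/9967)·72510000/645 = 105143.6.
deff = 78031.31 / 105143.6 = 0.7421.

0.7421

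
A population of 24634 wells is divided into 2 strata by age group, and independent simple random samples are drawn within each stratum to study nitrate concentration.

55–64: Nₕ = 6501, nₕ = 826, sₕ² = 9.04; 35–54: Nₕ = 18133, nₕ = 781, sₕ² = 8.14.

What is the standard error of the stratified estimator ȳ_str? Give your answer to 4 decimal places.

0.0779

Var(ȳ_str) = Σₕ Wₕ²(1 − fₕ)sₕ²/nₕ with Wₕ = Nₕ/N, N = 24634.
55–64: Wₕ = 0.26390355; term = 0.26390355²·(1 − 0.12705738)·9.04/826 = 6.6537203 × 10^-4.
35–54: Wₕ = 0.73609645; term = 0.73609645²·(1 − 0.04307064)·8.14/781 = 0.0054040915.
Sum = 0.0060694635.
SE = √(0.0060694635) = 0.0779.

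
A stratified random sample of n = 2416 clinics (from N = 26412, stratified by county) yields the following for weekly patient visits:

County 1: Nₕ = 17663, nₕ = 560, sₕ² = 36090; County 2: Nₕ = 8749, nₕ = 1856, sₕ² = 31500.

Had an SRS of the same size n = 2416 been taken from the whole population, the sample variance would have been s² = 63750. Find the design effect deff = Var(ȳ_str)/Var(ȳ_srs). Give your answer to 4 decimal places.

1.2254

Var(ȳ_str) = Σ Wₕ²(1−fₕ)sₕ²/nₕ with Wₕ = Nₕ/26412:
  County 1: (17663/26412)²·(1−560/17663)·36090/560 = 27.908278
  County 2: (8749/26412)²·(1−1856/8749)·31500/1856 = 1.4672249
  → Var(ȳ_str) = 29.375503.
Var(ȳ_srs) = (1 − 2416/26412)·63750/2416 = 23.972914.
deff = 29.375503 / 23.972914 = 1.2254.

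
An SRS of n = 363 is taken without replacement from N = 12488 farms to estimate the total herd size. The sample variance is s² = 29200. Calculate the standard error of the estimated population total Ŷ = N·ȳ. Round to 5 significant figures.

Var(Ŷ) = N²·Var(ȳ) = N²·(1 − n/N)·s²/n.
f = 363/12488 = 0.02906791; Var(ȳ) = 0.97093209·29200/363 = 78.102527.
Var(Ŷ) = 12488² · 78.102527 = 1.21801 × 10^10.
SE(Ŷ) = √(1.21801 × 10^10) = 110360.

110360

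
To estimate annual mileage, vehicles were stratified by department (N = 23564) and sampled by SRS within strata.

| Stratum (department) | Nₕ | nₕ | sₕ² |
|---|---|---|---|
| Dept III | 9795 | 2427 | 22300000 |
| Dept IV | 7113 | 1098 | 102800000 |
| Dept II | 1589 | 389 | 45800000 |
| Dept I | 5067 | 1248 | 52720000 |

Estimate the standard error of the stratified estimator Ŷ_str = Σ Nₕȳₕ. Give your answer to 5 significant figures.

Var(Ŷ_str) = Σₕ Nₕ²(1 − fₕ)sₕ²/nₕ.
Dept III: 9795²·(1 − 2427/9795)·22300000/2427 = 6.6311545 × 10^11.
Dept IV: 7113²·(1 − 1098/7113)·102800000/1098 = 4.0057073 × 10^12.
Dept II: 1589²·(1 − 389/1589)·45800000/389 = 2.2450242 × 10^11.
Dept I: 5067²·(1 − 1248/5067)·52720000/1248 = 8.1745034 × 10^11.
Sum = 5.7107755 × 10^12.
SE = √(5.7107755 × 10^12) = 2.3897 × 10^6.

2.3897 × 10^6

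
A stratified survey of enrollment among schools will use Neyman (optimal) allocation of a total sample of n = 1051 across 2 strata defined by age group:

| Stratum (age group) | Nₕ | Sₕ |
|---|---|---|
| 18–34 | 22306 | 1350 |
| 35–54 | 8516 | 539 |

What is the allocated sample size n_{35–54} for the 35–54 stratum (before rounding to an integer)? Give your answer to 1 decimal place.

139.0

Neyman allocation: nₕ = n·NₕSₕ / Σⱼ NⱼSⱼ.
Σ NⱼSⱼ = 22306·1350 + 8516·539 = 3.4703224 × 10^7.
n_{35–54} = 1051·8516·539 / (3.4703224 × 10^7) = 139.0.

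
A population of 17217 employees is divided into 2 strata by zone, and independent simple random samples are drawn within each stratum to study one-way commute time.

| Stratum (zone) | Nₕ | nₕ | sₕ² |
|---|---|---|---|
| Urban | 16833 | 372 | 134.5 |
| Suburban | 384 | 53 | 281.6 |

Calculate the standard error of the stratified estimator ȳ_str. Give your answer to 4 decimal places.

Var(ȳ_str) = Σₕ Wₕ²(1 − fₕ)sₕ²/nₕ with Wₕ = Nₕ/N, N = 17217.
Urban: Wₕ = 0.97769646; term = 0.97769646²·(1 − 0.02209945)·134.5/372 = 0.33797309.
Suburban: Wₕ = 0.02230354; term = 0.02230354²·(1 − 0.13802083)·281.6/53 = 0.0022782482.
Sum = 0.34025134.
SE = √(0.34025134) = 0.5833.

0.5833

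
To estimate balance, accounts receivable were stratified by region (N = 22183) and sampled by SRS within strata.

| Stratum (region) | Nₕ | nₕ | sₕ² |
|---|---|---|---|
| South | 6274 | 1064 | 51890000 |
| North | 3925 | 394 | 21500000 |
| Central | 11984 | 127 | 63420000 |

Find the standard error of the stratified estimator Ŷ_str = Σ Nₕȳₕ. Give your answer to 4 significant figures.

8.562 × 10^6

Var(Ŷ_str) = Σₕ Nₕ²(1 − fₕ)sₕ²/nₕ.
South: 6274²·(1 − 1064/6274)·51890000/1064 = 1.594132 × 10^12.
North: 3925²·(1 − 394/3925)·21500000/394 = 7.5627478 × 10^11.
Central: 11984²·(1 − 127/11984)·63420000/127 = 7.0957636 × 10^13.
Sum = 7.3308043 × 10^13.
SE = √(7.3308043 × 10^13) = 8.562 × 10^6.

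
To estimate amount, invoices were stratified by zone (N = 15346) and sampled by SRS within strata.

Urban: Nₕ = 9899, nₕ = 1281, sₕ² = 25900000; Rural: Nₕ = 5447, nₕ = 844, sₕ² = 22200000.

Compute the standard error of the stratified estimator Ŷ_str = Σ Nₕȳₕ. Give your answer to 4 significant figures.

Var(Ŷ_str) = Σₕ Nₕ²(1 − fₕ)sₕ²/nₕ.
Urban: 9899²·(1 − 1281/9899)·25900000/1281 = 1.7248385 × 10^12.
Rural: 5447²·(1 − 844/5447)·22200000/844 = 6.5949101 × 10^11.
Sum = 2.3843295 × 10^12.
SE = √(2.3843295 × 10^12) = 1.544 × 10^6.

1.544 × 10^6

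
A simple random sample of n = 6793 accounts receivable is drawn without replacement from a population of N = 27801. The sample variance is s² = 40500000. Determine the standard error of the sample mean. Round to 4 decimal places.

67.1211

Under SRS without replacement, Var(ȳ) = (1 − f)·s²/n with f = n/N = 6793/27801 = 0.24434373.
Var(ȳ) = (1 − 0.24434373)·40500000/6793 = 0.75565627·5962.0197 = 4505.2376.
SE(ȳ) = √(4505.2376) = 67.1211.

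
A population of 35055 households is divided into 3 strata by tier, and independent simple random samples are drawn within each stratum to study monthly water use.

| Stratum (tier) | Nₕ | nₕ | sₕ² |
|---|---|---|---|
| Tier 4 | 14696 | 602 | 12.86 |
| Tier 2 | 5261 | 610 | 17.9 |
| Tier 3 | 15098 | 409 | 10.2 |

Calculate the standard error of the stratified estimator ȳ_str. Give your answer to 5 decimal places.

0.09320

Var(ȳ_str) = Σₕ Wₕ²(1 − fₕ)sₕ²/nₕ with Wₕ = Nₕ/N, N = 35055.
Tier 4: Wₕ = 0.41922693; term = 0.41922693²·(1 − 0.04096353)·12.86/602 = 0.0036006254.
Tier 2: Wₕ = 0.15007845; term = 0.15007845²·(1 − 0.11594754)·17.9/610 = 5.843027 × 10^-4.
Tier 3: Wₕ = 0.43069462; term = 0.43069462²·(1 − 0.02708968)·10.2/409 = 0.0045007882.
Sum = 0.0086857163.
SE = √(0.0086857163) = 0.09320.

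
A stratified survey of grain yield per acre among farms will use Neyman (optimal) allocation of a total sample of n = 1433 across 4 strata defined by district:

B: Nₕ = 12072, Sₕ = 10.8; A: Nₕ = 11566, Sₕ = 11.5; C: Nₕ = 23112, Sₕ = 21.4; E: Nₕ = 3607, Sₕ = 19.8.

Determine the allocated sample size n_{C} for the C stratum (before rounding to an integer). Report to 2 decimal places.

Neyman allocation: nₕ = n·NₕSₕ / Σⱼ NⱼSⱼ.
Σ NⱼSⱼ = 12072·10.8 + 11566·11.5 + 23112·21.4 + 3607·19.8 = 829402.
n_{C} = 1433·23112·21.4 / 829402 = 854.54.

854.54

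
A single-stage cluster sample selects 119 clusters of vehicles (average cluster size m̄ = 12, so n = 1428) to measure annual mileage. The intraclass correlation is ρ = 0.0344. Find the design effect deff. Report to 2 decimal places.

1.38

deff = 1 + (12 − 1)·0.0344 = 1 + 0.3784 = 1.3784.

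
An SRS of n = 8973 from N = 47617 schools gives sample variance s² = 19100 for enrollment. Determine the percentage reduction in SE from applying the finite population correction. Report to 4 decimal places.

9.9134

f = n/N = 8973/47617 = 0.18844110.
SE_no-fpc = √(s²/n) = 1.458975; SE_fpc = √((1−f)s²/n) = 1.3143404.
Ratio = √(1−f) = 0.90086564. Reduction = 100·(1 − 0.90086564) = 9.9134%.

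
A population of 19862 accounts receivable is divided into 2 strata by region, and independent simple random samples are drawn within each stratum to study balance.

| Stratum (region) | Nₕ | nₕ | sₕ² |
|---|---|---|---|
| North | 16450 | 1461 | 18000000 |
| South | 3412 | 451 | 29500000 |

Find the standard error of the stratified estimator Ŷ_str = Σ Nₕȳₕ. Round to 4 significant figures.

1.923 × 10^6

Var(Ŷ_str) = Σₕ Nₕ²(1 − fₕ)sₕ²/nₕ.
North: 16450²·(1 − 1461/16450)·18000000/1461 = 3.0378117 × 10^12.
South: 3412²·(1 − 451/3412)·29500000/451 = 6.608348 × 10^11.
Sum = 3.6986465 × 10^12.
SE = √(3.6986465 × 10^12) = 1.923 × 10^6.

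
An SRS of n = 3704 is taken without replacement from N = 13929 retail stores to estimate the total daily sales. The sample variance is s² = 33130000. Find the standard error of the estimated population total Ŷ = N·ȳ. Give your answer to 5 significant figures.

Var(Ŷ) = N²·Var(ȳ) = N²·(1 − n/N)·s²/n.
f = 3704/13929 = 0.26592002; Var(ȳ) = 0.73407998·33130000/3704 = 6565.8935.
Var(Ŷ) = 13929² · 6565.8935 = 1.2738952 × 10^12.
SE(Ŷ) = √(1.2738952 × 10^12) = 1.1287 × 10^6.

1.1287 × 10^6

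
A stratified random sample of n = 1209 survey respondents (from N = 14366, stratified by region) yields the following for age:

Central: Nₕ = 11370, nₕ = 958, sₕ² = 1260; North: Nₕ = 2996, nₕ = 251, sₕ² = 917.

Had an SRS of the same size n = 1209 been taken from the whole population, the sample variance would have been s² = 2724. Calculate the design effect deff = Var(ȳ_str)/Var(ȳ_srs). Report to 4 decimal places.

0.4362

Var(ȳ_str) = Σ Wₕ²(1−fₕ)sₕ²/nₕ with Wₕ = Nₕ/14366:
  Central: (11370/14366)²·(1−958/11370)·1260/958 = 0.75444561
  North: (2996/14366)²·(1−251/2996)·917/251 = 0.14558212
  → Var(ȳ_str) = 0.90002773.
Var(ȳ_srs) = (1 − 1209/14366)·2724/1209 = 2.0634874.
deff = 0.90002773 / 2.0634874 = 0.4362.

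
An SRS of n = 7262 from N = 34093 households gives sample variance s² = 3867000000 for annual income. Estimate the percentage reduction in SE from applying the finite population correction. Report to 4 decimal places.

11.2873

f = n/N = 7262/34093 = 0.21300560.
SE_no-fpc = √(s²/n) = 729.72456; SE_fpc = √((1−f)s²/n) = 647.35839.
Ratio = √(1−f) = 0.88712705. Reduction = 100·(1 − 0.88712705) = 11.2873%.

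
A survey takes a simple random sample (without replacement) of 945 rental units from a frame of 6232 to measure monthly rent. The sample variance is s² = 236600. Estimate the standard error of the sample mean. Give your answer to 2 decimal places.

Under SRS without replacement, Var(ȳ) = (1 − f)·s²/n with f = n/N = 945/6232 = 0.15163671.
Var(ȳ) = (1 − 0.15163671)·236600/945 = 0.84836329·250.37037 = 212.40503.
SE(ȳ) = √(212.40503) = 14.57.

14.57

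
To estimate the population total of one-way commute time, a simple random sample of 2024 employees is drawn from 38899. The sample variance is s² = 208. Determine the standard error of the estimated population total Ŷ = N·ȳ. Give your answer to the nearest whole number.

12141

Var(Ŷ) = N²·Var(ȳ) = N²·(1 − n/N)·s²/n.
f = 2024/38899 = 0.05203219; Var(ȳ) = 0.94796781·208/2024 = 0.097419617.
Var(Ŷ) = 38899² · 0.097419617 = 1.4740876 × 10^8.
SE(Ŷ) = √(1.4740876 × 10^8) = 12141.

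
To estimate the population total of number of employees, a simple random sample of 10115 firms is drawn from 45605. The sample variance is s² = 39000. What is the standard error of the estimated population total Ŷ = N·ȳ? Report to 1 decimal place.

78996.6

Var(Ŷ) = N²·Var(ȳ) = N²·(1 − n/N)·s²/n.
f = 10115/45605 = 0.22179586; Var(ȳ) = 0.77820414·39000/10115 = 3.0004905.
Var(Ŷ) = 45605² · 3.0004905 = 6.2404682 × 10^9.
SE(Ŷ) = √(6.2404682 × 10^9) = 78996.6.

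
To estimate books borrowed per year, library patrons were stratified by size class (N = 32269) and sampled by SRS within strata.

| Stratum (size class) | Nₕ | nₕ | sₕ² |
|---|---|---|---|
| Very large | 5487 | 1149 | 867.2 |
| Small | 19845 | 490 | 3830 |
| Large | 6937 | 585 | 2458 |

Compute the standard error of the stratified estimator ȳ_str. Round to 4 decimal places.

1.7545

Var(ȳ_str) = Σₕ Wₕ²(1 − fₕ)sₕ²/nₕ with Wₕ = Nₕ/N, N = 32269.
Very large: Wₕ = 0.17003936; term = 0.17003936²·(1 − 0.20940405)·867.2/1149 = 0.017252528.
Small: Wₕ = 0.61498652; term = 0.61498652²·(1 − 0.02469136)·3830/490 = 2.8832079.
Large: Wₕ = 0.21497412; term = 0.21497412²·(1 − 0.08433040)·2458/585 = 0.17780222.
Sum = 3.0782626.
SE = √(3.0782626) = 1.7545.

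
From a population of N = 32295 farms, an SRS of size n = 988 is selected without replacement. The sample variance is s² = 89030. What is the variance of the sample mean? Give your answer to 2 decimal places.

87.35

Under SRS without replacement, Var(ȳ) = (1 − f)·s²/n with f = n/N = 988/32295 = 0.03059297.
Var(ȳ) = (1 − 0.03059297)·89030/988 = 0.96940703·90.111336 = 87.354563.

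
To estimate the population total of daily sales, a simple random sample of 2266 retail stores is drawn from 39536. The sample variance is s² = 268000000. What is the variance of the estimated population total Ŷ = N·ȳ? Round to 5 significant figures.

1.7427 × 10^14

Var(Ŷ) = N²·Var(ȳ) = N²·(1 − n/N)·s²/n.
f = 2266/39536 = 0.05731485; Var(ȳ) = 0.94268515·268000000/2266 = 111491.45.
Var(Ŷ) = 39536² · 111491.45 = 1.7427176 × 10^14.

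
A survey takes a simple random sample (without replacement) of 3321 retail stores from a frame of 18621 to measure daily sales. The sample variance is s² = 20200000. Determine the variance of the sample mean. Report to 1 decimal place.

4997.7

Under SRS without replacement, Var(ȳ) = (1 − f)·s²/n with f = n/N = 3321/18621 = 0.17834703.
Var(ȳ) = (1 − 0.17834703)·20200000/3321 = 0.82165297·6082.5053 = 4997.7085.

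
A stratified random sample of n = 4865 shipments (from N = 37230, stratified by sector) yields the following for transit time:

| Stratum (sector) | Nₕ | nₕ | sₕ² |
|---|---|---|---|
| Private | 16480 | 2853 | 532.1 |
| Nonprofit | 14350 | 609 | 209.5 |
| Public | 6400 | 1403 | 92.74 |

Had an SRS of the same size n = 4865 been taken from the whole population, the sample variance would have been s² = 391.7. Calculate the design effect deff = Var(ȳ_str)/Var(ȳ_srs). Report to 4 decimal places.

Var(ȳ_str) = Σ Wₕ²(1−fₕ)sₕ²/nₕ with Wₕ = Nₕ/37230:
  Private: (16480/37230)²·(1−2853/16480)·532.1/2853 = 0.030217802
  Nonprofit: (14350/37230)²·(1−609/14350)·209.5/609 = 0.048938528
  Public: (6400/37230)²·(1−1403/6400)·92.74/1403 = 0.0015251504
  → Var(ȳ_str) = 0.08068148.
Var(ȳ_srs) = (1 − 4865/37230)·391.7/4865 = 0.069992789.
deff = 0.08068148 / 0.069992789 = 1.1527.

1.1527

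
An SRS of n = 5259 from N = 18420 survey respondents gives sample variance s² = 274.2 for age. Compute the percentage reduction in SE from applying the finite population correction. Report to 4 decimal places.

f = n/N = 5259/18420 = 0.28550489.
SE_no-fpc = √(s²/n) = 0.22834008; SE_fpc = √((1−f)s²/n) = 0.19301087.
Ratio = √(1−f) = 0.84527813. Reduction = 100·(1 − 0.84527813) = 15.4722%.

15.4722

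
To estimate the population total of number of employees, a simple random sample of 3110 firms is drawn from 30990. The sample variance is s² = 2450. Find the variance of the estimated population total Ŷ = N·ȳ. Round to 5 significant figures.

6.8064 × 10^8

Var(Ŷ) = N²·Var(ȳ) = N²·(1 − n/N)·s²/n.
f = 3110/30990 = 0.10035495; Var(ȳ) = 0.89964505·2450/3110 = 0.70872359.
Var(Ŷ) = 30990² · 0.70872359 = 6.8064403 × 10^8.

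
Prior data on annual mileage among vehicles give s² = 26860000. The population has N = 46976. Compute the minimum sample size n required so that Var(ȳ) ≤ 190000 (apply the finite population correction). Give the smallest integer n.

141

Without fpc, n₀ = s²/D = 26860000/190000 = 141.3684.
With fpc, (1 − n/N)·s²/n ≤ D requires n ≥ n₀/(1 + n₀/N) = 141.3684/(1 + 141.3684/46976) = 140.9442.
Rounding up, n = 141.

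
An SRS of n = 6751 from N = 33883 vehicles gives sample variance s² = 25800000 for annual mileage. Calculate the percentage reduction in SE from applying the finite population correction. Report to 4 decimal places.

10.5151

f = n/N = 6751/33883 = 0.19924446.
SE_no-fpc = √(s²/n) = 61.819544; SE_fpc = √((1−f)s²/n) = 55.319185.
Ratio = √(1−f) = 0.89484945. Reduction = 100·(1 − 0.89484945) = 10.5151%.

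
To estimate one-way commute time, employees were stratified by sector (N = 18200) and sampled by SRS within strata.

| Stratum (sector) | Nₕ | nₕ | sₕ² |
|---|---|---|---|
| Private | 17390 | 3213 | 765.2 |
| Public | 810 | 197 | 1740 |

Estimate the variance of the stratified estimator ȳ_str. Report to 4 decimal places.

Var(ȳ_str) = Σₕ Wₕ²(1 − fₕ)sₕ²/nₕ with Wₕ = Nₕ/N, N = 18200.
Private: Wₕ = 0.95549451; term = 0.95549451²·(1 − 0.18476136)·765.2/3213 = 0.17725781.
Public: Wₕ = 0.04450549; term = 0.04450549²·(1 − 0.24320988)·1740/197 = 0.013239932.
Sum = 0.19049774.

0.1905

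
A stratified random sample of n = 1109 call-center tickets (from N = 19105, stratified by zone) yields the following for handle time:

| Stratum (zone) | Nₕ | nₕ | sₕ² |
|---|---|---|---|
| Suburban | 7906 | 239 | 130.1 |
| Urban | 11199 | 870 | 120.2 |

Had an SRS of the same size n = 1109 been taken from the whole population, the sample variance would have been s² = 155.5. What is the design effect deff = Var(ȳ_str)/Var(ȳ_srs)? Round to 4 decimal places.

Var(ȳ_str) = Σ Wₕ²(1−fₕ)sₕ²/nₕ with Wₕ = Nₕ/19105:
  Suburban: (7906/19105)²·(1−239/7906)·130.1/239 = 0.090399824
  Urban: (11199/19105)²·(1−870/11199)·120.2/870 = 0.043785333
  → Var(ȳ_str) = 0.13418516.
Var(ȳ_srs) = (1 − 1109/19105)·155.5/1109 = 0.13207718.
deff = 0.13418516 / 0.13207718 = 1.0160.

1.0160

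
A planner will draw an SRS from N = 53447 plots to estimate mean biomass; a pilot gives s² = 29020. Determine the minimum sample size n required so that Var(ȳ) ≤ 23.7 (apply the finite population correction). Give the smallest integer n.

1198

Without fpc, n₀ = s²/D = 29020/23.7 = 1224.4726.
With fpc, (1 − n/N)·s²/n ≤ D requires n ≥ n₀/(1 + n₀/N) = 1224.4726/(1 + 1224.4726/53447) = 1197.0482.
Rounding up, n = 1198.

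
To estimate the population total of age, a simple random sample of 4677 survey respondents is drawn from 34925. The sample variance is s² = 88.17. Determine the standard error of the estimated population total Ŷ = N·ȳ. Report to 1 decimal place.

Var(Ŷ) = N²·Var(ȳ) = N²·(1 − n/N)·s²/n.
f = 4677/34925 = 0.13391553; Var(ȳ) = 0.86608447·88.17/4677 = 0.016327275.
Var(Ŷ) = 34925² · 0.016327275 = 1.9915286 × 10^7.
SE(Ŷ) = √(1.9915286 × 10^7) = 4462.7.

4462.7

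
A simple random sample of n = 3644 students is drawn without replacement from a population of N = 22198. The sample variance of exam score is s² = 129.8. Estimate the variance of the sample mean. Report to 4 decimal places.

Under SRS without replacement, Var(ȳ) = (1 − f)·s²/n with f = n/N = 3644/22198 = 0.16415893.
Var(ȳ) = (1 − 0.16415893)·129.8/3644 = 0.83584107·0.035620198 = 0.029772824.

0.0298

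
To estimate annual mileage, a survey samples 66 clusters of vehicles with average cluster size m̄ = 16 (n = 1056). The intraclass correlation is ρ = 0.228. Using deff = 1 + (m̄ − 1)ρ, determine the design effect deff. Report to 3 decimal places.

4.420

deff = 1 + (16 − 1)·0.228 = 1 + 3.42 = 4.42.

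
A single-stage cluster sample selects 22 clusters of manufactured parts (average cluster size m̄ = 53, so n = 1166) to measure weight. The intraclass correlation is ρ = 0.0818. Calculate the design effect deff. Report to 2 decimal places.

deff = 1 + (53 − 1)·0.0818 = 1 + 4.2536 = 5.2536.

5.25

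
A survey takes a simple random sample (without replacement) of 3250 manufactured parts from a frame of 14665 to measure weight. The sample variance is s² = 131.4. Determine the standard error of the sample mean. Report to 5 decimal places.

0.17740

Under SRS without replacement, Var(ȳ) = (1 − f)·s²/n with f = n/N = 3250/14665 = 0.22161609.
Var(ȳ) = (1 − 0.22161609)·131.4/3250 = 0.77838391·0.040430769 = 0.03147066.
SE(ȳ) = √(0.03147066) = 0.17740.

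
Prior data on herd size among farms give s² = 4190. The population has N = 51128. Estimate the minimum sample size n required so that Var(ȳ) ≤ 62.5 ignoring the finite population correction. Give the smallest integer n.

68

Without fpc, n₀ = s²/D = 4190/62.5 = 67.0400.
Rounding up, n = 68.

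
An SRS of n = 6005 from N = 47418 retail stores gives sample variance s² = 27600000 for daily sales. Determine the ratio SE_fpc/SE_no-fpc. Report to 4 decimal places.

f = n/N = 6005/47418 = 0.12663967.
SE_no-fpc = √(s²/n) = 67.795058; SE_fpc = √((1−f)s²/n) = 63.357023.
Ratio = √(1−f) = 0.93453749.

0.9345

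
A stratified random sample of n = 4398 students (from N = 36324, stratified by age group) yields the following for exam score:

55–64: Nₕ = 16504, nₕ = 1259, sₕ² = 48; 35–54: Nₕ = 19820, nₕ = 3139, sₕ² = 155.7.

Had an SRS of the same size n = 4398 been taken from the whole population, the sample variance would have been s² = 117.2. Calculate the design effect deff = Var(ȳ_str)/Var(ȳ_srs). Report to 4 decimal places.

Var(ȳ_str) = Σ Wₕ²(1−fₕ)sₕ²/nₕ with Wₕ = Nₕ/36324:
  55–64: (16504/36324)²·(1−1259/16504)·48/1259 = 0.0072701742
  35–54: (19820/36324)²·(1−3139/19820)·155.7/3139 = 0.012428986
  → Var(ȳ_str) = 0.01969916.
Var(ȳ_srs) = (1 − 4398/36324)·117.2/4398 = 0.02342196.
deff = 0.01969916 / 0.02342196 = 0.8411.

0.8411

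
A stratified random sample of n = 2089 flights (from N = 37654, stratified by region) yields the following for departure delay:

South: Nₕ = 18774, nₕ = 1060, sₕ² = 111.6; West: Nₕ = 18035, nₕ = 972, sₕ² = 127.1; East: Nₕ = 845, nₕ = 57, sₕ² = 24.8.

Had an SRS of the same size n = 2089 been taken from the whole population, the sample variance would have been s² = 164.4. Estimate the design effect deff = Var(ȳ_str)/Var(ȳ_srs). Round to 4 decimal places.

0.7168

Var(ȳ_str) = Σ Wₕ²(1−fₕ)sₕ²/nₕ with Wₕ = Nₕ/37654:
  South: (18774/37654)²·(1−1060/18774)·111.6/1060 = 0.024695029
  West: (18035/37654)²·(1−972/18035)·127.1/972 = 0.028381058
  East: (845/37654)²·(1−57/845)·24.8/57 = 2.0433253 × 10^-4
  → Var(ȳ_str) = 0.05328042.
Var(ȳ_srs) = (1 − 2089/37654)·164.4/2089 = 0.074331872.
deff = 0.05328042 / 0.074331872 = 0.7168.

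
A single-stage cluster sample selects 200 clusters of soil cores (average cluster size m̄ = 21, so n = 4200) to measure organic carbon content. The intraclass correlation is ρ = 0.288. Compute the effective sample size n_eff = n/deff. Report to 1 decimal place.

621.3

deff = 1 + (21 − 1)·0.288 = 1 + 5.76 = 6.76.
n_eff = 4200 / 6.76 = 621.3.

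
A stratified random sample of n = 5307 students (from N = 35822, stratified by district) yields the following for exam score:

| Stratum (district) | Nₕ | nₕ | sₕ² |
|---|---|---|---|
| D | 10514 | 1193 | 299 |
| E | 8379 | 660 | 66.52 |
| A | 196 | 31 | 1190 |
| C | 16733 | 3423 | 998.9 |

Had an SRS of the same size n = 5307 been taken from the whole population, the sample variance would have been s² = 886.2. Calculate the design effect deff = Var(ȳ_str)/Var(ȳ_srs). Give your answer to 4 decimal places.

0.5331

Var(ȳ_str) = Σ Wₕ²(1−fₕ)sₕ²/nₕ with Wₕ = Nₕ/35822:
  D: (10514/35822)²·(1−1193/10514)·299/1193 = 0.019140865
  E: (8379/35822)²·(1−660/8379)·66.52/660 = 0.0050799785
  A: (196/35822)²·(1−31/196)·1190/31 = 9.6744353 × 10^-4
  C: (16733/35822)²·(1−3423/16733)·998.9/3423 = 0.050648586
  → Var(ȳ_str) = 0.075836873.
Var(ȳ_srs) = (1 − 5307/35822)·886.2/5307 = 0.14224801.
deff = 0.075836873 / 0.14224801 = 0.5331.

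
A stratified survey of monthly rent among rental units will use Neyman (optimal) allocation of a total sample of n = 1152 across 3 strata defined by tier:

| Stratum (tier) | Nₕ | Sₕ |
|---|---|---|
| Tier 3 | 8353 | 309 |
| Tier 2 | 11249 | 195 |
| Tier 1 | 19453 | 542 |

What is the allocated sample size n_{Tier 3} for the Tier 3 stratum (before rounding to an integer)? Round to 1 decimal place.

Neyman allocation: nₕ = n·NₕSₕ / Σⱼ NⱼSⱼ.
Σ NⱼSⱼ = 8353·309 + 11249·195 + 19453·542 = 1.5318158 × 10^7.
n_{Tier 3} = 1152·8353·309 / (1.5318158 × 10^7) = 194.1.

194.1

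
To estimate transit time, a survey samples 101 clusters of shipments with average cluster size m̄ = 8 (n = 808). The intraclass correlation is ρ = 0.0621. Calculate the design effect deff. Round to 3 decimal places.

deff = 1 + (8 − 1)·0.0621 = 1 + 0.4347 = 1.4347.

1.435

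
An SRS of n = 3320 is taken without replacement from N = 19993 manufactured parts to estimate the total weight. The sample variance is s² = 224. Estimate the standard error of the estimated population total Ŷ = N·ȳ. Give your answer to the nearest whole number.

4742

Var(Ŷ) = N²·Var(ȳ) = N²·(1 − n/N)·s²/n.
f = 3320/19993 = 0.16605812; Var(ȳ) = 0.83394188·224/3320 = 0.056265958.
Var(Ŷ) = 19993² · 0.056265958 = 2.2490631 × 10^7.
SE(Ŷ) = √(2.2490631 × 10^7) = 4742.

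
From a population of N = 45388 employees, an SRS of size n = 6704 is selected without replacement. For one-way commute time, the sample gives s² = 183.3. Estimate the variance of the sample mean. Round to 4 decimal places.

0.0233

Under SRS without replacement, Var(ȳ) = (1 − f)·s²/n with f = n/N = 6704/45388 = 0.14770424.
Var(ȳ) = (1 − 0.14770424)·183.3/6704 = 0.85229576·0.027341885 = 0.023303373.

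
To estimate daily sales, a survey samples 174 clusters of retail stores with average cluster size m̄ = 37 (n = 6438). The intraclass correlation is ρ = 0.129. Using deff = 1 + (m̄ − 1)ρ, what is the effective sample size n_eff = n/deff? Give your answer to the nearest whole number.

deff = 1 + (37 − 1)·0.129 = 1 + 4.644 = 5.644.
n_eff = 6438 / 5.644 = 1141.

1141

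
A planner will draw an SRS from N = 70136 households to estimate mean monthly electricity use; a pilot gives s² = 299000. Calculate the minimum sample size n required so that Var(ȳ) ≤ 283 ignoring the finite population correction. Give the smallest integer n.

Without fpc, n₀ = s²/D = 299000/283 = 1056.5371.
Rounding up, n = 1057.

1057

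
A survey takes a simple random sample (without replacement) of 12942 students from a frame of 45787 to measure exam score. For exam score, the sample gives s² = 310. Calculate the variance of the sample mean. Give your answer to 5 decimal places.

0.01718

Under SRS without replacement, Var(ȳ) = (1 − f)·s²/n with f = n/N = 12942/45787 = 0.28265665.
Var(ȳ) = (1 − 0.28265665)·310/12942 = 0.71734335·0.023953021 = 0.01718254.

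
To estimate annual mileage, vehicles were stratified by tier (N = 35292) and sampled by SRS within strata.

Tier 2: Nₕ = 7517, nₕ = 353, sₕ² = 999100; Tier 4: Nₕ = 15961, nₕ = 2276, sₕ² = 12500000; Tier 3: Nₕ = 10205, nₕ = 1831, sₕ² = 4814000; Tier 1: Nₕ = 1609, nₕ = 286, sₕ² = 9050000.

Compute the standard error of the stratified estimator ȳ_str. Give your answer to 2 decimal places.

Var(ȳ_str) = Σₕ Wₕ²(1 − fₕ)sₕ²/nₕ with Wₕ = Nₕ/N, N = 35292.
Tier 2: Wₕ = 0.21299445; term = 0.21299445²·(1 − 0.04696022)·999100/353 = 122.37194.
Tier 4: Wₕ = 0.45225547; term = 0.45225547²·(1 − 0.14259758)·12500000/2276 = 963.14154.
Tier 3: Wₕ = 0.28915902; term = 0.28915902²·(1 − 0.17942185)·4814000/1831 = 180.38946.
Tier 1: Wₕ = 0.04559107; term = 0.04559107²·(1 − 0.17775016)·9050000/286 = 54.081147.
Sum = 1319.9841.
SE = √(1319.9841) = 36.33.

36.33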